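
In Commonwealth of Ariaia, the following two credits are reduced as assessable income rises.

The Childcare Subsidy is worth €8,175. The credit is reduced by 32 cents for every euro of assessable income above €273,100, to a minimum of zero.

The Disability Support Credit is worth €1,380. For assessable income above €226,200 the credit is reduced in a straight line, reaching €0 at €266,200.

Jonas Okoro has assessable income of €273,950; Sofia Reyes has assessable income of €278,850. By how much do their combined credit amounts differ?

Jonas (€273,950): Childcare Subsidy: 32% of the €850 excess over €273,100 is €272; credit = €8,175 − €272 = €7,903. Disability Support Credit: €273,950 is at or above €266,200, so the credit is €0. total €7,903 + €0 = €7,903
Sofia (€278,850): Childcare Subsidy: 32% of the €5,750 excess over €273,100 is €1,840; credit = €8,175 − €1,840 = €6,335. Disability Support Credit: €278,850 is at or above €266,200, so the credit is €0. total €6,335 + €0 = €6,335
Difference: |€7,903 − €6,335| = €1,568.

€1,568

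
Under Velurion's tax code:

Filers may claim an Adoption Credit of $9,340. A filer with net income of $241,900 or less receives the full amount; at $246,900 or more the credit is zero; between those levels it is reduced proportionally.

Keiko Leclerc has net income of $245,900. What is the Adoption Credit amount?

Adoption Credit: $245,900 is $4,000 into a $5,000 phase-out range, leaving 1,000/5,000 of the credit: $9,340 × 1,000/5,000 = $1,868.

$1,868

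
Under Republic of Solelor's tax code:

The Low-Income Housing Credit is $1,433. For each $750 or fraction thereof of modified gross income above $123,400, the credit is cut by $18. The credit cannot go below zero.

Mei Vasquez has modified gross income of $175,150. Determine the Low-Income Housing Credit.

$191

Low-Income Housing Credit: income exceeds $123,400 by $51,750, which is 69 full-or-partial $750 increments; reduction = 69 × $18 = $1,242, leaving $191.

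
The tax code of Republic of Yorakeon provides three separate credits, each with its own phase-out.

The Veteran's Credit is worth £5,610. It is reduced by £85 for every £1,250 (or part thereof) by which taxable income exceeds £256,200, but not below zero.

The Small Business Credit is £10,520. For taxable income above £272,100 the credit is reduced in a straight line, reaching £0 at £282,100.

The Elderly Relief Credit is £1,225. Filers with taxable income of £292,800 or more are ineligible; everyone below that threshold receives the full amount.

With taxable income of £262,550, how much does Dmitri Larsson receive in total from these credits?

Veteran's Credit: income exceeds £256,200 by £6,350, which is 6 full-or-partial £1,250 increments; reduction = 6 × £85 = £510, leaving £5,100.
Small Business Credit: £262,550 is at or below the £272,100 threshold, so the full £10,520 applies.
Elderly Relief Credit: £262,550 is below the £292,800 cutoff, so the full £1,225 applies.
Total: £5,100 + £10,520 + £1,225 = £16,845.

£16,845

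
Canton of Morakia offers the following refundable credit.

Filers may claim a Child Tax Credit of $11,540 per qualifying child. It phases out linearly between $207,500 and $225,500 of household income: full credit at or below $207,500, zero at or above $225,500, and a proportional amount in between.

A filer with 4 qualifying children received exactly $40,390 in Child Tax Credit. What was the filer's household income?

Full credit = 4 × $11,540 = $46,160.
$40,390 is 40,390/46,160 of the full $46,160, so 5,770/46,160 of the $18,000 range has been used: income = $207,500 + $18,000 × 5,770/46,160 = $209,750.

$209,750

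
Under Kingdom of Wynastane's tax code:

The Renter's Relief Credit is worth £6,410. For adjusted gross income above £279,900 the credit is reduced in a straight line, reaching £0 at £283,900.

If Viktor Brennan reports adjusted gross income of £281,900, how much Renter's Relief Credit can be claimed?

£3,205

Renter's Relief Credit: £281,900 is £2,000 into a £4,000 phase-out range, leaving 2,000/4,000 of the credit: £6,410 × 2,000/4,000 = £3,205.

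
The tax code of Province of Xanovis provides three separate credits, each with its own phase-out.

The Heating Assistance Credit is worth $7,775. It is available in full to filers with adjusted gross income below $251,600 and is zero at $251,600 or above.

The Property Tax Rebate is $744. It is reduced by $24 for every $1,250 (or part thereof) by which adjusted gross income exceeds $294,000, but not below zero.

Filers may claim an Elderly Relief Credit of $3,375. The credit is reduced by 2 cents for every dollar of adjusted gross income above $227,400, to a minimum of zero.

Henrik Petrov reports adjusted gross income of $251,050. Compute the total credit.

Heating Assistance Credit: $251,050 is below the $251,600 cutoff, so the full $7,775 applies.
Property Tax Rebate: $251,050 is at or below the $294,000 threshold, so the full $744 applies.
Elderly Relief Credit: 2% of the $23,650 excess over $227,400 is $473; credit = $3,375 − $473 = $2,902.
Total: $7,775 + $744 + $2,902 = $11,421.

$11,421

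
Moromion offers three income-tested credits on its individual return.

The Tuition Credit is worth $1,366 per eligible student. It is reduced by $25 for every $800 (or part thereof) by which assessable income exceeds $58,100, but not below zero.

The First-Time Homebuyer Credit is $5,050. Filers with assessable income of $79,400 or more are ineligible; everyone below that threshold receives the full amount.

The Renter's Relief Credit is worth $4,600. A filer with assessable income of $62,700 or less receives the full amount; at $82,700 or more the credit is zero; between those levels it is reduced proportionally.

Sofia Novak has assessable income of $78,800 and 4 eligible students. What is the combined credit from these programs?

$10,761

Tuition Credit: base = 4 × $1,366 = $5,464. income exceeds $58,100 by $20,700, which is 26 full-or-partial $800 increments; reduction = 26 × $25 = $650, leaving $4,814.
First-Time Homebuyer Credit: $78,800 is below the $79,400 cutoff, so the full $5,050 applies.
Renter's Relief Credit: $78,800 is $16,100 into a $20,000 phase-out range, leaving 3,900/20,000 of the credit: $4,600 × 3,900/20,000 = $897.
Total: $4,814 + $5,050 + $897 = $10,761.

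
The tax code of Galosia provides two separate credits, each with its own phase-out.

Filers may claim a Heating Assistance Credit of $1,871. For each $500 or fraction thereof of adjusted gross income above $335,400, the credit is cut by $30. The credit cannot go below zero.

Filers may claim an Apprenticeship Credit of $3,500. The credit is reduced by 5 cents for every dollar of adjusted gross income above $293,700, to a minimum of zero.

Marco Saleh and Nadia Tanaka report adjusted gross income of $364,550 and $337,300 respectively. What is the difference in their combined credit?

Marco ($364,550): Heating Assistance Credit: income exceeds $335,400 by $29,150, which is 59 full-or-partial $500 increments; reduction = 59 × $30 = $1,770, leaving $101. Apprenticeship Credit: 5% of the $70,850 excess over $293,700 is $3,542.50 ≥ base, so the credit is $0. total $101 + $0 = $101
Nadia ($337,300): Heating Assistance Credit: income exceeds $335,400 by $1,900, which is 4 full-or-partial $500 increments; reduction = 4 × $30 = $120, leaving $1,751. Apprenticeship Credit: 5% of the $43,600 excess over $293,700 is $2,180; credit = $3,500 − $2,180 = $1,320. total $1,751 + $1,320 = $3,071
Difference: |$101 − $3,071| = $2,970.

$2,970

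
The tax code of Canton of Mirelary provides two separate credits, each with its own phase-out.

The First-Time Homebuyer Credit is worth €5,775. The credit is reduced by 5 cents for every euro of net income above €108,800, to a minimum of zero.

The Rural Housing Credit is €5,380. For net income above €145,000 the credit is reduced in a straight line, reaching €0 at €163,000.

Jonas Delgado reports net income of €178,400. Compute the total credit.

€2,295

First-Time Homebuyer Credit: 5% of the €69,600 excess over €108,800 is €3,480; credit = €5,775 − €3,480 = €2,295.
Rural Housing Credit: €178,400 is at or above €163,000, so the credit is €0.
Total: €2,295 + €0 = €2,295.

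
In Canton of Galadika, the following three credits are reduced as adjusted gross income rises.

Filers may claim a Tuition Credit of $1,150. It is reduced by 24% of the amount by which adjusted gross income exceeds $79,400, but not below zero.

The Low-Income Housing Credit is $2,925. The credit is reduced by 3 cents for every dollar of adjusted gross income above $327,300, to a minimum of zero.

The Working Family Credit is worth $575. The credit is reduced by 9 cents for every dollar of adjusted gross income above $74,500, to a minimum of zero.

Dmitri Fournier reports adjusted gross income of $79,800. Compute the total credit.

Tuition Credit: 24% of the $400 excess over $79,400 is $96; credit = $1,150 − $96 = $1,054.
Low-Income Housing Credit: $79,800 is at or below the $327,300 threshold, so the full $2,925 applies.
Working Family Credit: 9% of the $5,300 excess over $74,500 is $477; credit = $575 − $477 = $98.
Total: $1,054 + $2,925 + $98 = $4,077.

$4,077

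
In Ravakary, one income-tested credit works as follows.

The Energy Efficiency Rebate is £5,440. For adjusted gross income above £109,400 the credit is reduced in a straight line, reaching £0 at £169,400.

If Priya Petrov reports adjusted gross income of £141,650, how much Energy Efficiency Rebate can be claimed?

Energy Efficiency Rebate: £141,650 is £32,250 into a £60,000 phase-out range, leaving 27,750/60,000 of the credit: £5,440 × 27,750/60,000 = £2,516.

£2,516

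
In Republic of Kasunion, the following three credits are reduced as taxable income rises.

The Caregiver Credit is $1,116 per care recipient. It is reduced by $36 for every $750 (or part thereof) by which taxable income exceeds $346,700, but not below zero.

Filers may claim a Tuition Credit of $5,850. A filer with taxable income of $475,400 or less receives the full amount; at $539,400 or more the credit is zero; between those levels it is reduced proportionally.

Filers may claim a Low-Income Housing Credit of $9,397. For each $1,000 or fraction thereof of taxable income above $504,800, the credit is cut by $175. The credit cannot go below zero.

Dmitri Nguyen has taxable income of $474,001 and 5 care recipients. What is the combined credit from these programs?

$15,247

Caregiver Credit: base = 5 × $1,116 = $5,580. income exceeds $346,700 by $127,301 → 170 increments × $36 = $6,120 ≥ base, so the credit is $0.
Tuition Credit: $474,001 is at or below the $475,400 threshold, so the full $5,850 applies.
Low-Income Housing Credit: $474,001 is at or below the $504,800 threshold, so the full $9,397 applies.
Total: $0 + $5,850 + $9,397 = $15,247.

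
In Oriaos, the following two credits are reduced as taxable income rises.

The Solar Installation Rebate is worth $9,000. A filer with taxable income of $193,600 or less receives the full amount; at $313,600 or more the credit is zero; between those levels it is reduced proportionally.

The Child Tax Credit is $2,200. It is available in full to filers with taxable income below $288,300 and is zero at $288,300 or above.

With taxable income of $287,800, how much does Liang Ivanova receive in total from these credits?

Solar Installation Rebate: $287,800 is $94,200 into a $120,000 phase-out range, leaving 25,800/120,000 of the credit: $9,000 × 25,800/120,000 = $1,935.
Child Tax Credit: $287,800 is below the $288,300 cutoff, so the full $2,200 applies.
Total: $1,935 + $2,200 = $4,135.

$4,135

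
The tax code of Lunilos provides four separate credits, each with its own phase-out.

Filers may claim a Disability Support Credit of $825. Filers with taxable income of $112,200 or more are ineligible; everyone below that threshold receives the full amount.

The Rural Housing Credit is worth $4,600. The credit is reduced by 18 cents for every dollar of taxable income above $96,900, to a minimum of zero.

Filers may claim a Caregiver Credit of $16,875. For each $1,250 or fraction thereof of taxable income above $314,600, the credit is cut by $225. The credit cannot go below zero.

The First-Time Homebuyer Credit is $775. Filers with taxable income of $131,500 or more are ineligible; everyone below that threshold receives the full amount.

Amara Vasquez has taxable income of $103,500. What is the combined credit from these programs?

$21,887

Disability Support Credit: $103,500 is below the $112,200 cutoff, so the full $825 applies.
Rural Housing Credit: 18% of the $6,600 excess over $96,900 is $1,188; credit = $4,600 − $1,188 = $3,412.
Caregiver Credit: $103,500 is at or below the $314,600 threshold, so the full $16,875 applies.
First-Time Homebuyer Credit: $103,500 is below the $131,500 cutoff, so the full $775 applies.
Total: $825 + $3,412 + $16,875 + $775 = $21,887.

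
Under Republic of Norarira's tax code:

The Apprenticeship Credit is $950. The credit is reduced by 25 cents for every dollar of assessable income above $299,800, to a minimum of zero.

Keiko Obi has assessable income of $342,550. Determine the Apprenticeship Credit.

Apprenticeship Credit: 25% of the $42,750 excess over $299,800 is $10,687.50 ≥ base, so the credit is $0.

$0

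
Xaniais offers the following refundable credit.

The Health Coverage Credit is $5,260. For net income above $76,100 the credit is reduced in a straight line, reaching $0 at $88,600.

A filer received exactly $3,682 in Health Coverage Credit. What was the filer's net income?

$79,850

$3,682 is 3,682/5,260 of the full $5,260, so 1,578/5,260 of the $12,500 range has been used: income = $76,100 + $12,500 × 1,578/5,260 = $79,850.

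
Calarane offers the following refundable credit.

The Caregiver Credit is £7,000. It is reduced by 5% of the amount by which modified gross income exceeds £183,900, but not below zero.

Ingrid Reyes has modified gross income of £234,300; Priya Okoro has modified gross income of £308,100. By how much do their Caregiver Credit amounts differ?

£3,690

Ingrid (£234,300): Caregiver Credit: 5% of the £50,400 excess over £183,900 is £2,520; credit = £7,000 − £2,520 = £4,480.
Priya (£308,100): Caregiver Credit: 5% of the £124,200 excess over £183,900 is £6,210; credit = £7,000 − £6,210 = £790.
Difference: |£4,480 − £790| = £3,690.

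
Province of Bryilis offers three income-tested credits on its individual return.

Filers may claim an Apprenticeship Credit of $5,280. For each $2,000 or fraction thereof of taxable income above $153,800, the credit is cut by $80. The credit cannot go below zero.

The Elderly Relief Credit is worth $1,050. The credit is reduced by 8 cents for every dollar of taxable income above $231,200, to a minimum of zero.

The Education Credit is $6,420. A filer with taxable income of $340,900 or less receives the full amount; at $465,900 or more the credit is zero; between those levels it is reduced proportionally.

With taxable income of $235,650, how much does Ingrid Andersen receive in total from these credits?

Apprenticeship Credit: income exceeds $153,800 by $81,850, which is 41 full-or-partial $2,000 increments; reduction = 41 × $80 = $3,280, leaving $2,000.
Elderly Relief Credit: 8% of the $4,450 excess over $231,200 is $356; credit = $1,050 − $356 = $694.
Education Credit: $235,650 is at or below the $340,900 threshold, so the full $6,420 applies.
Total: $2,000 + $694 + $6,420 = $9,114.

$9,114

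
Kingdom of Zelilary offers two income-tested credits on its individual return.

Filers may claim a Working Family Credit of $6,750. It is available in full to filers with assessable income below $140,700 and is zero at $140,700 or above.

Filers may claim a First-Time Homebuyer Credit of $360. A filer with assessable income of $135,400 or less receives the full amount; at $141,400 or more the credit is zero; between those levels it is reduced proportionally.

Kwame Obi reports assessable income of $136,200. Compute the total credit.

$7,062

Working Family Credit: $136,200 is below the $140,700 cutoff, so the full $6,750 applies.
First-Time Homebuyer Credit: $136,200 is $800 into a $6,000 phase-out range, leaving 5,200/6,000 of the credit: $360 × 5,200/6,000 = $312.
Total: $6,750 + $312 = $7,062.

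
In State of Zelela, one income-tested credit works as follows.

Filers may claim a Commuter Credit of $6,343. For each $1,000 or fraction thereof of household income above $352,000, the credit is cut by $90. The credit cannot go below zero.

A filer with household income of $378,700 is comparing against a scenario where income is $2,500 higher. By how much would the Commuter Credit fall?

$270

At $378,700 — income exceeds $352,000 by $26,700, which is 27 full-or-partial $1,000 increments; reduction = 27 × $90 = $2,430, leaving $3,913.
At $381,200 — income exceeds $352,000 by $29,200, which is 30 full-or-partial $1,000 increments; reduction = 30 × $90 = $2,700, leaving $3,643.
Lost: $3,913 − $3,643 = $270.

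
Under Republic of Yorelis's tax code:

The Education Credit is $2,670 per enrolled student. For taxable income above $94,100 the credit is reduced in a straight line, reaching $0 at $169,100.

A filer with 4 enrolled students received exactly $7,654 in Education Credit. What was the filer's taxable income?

Full credit = 4 × $2,670 = $10,680.
$7,654 is 7,654/10,680 of the full $10,680, so 3,026/10,680 of the $75,000 range has been used: income = $94,100 + $75,000 × 3,026/10,680 = $115,350.

$115,350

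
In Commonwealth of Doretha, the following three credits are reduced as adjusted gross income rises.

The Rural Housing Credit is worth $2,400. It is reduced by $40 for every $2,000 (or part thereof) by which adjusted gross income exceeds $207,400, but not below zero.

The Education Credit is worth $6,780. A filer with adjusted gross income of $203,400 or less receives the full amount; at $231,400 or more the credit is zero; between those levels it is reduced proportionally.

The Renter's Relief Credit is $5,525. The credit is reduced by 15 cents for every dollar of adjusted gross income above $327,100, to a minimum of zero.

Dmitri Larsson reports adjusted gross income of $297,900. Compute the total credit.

$6,085

Rural Housing Credit: income exceeds $207,400 by $90,500, which is 46 full-or-partial $2,000 increments; reduction = 46 × $40 = $1,840, leaving $560.
Education Credit: $297,900 is at or above $231,400, so the credit is $0.
Renter's Relief Credit: $297,900 is at or below the $327,100 threshold, so the full $5,525 applies.
Total: $560 + $0 + $5,525 = $6,085.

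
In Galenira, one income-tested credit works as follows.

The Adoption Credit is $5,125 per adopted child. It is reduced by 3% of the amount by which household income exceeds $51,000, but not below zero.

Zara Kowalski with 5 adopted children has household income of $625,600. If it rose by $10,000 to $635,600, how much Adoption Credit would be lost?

At $625,600 — base = 5 × $5,125 = $25,625. 3% of the $574,600 excess over $51,000 is $17,238; credit = $25,625 − $17,238 = $8,387.
At $635,600 — base = 5 × $5,125 = $25,625. 3% of the $584,600 excess over $51,000 is $17,538; credit = $25,625 − $17,538 = $8,087.
Lost: $8,387 − $8,087 = $300.

$300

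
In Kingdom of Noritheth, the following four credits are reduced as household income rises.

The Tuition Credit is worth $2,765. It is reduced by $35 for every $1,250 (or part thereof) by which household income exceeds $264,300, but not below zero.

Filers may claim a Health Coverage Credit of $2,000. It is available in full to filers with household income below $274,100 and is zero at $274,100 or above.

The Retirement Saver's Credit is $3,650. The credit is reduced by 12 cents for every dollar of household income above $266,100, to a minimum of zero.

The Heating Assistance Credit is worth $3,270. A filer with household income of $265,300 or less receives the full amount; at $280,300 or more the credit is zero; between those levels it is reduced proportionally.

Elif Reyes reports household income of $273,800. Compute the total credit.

Tuition Credit: income exceeds $264,300 by $9,500, which is 8 full-or-partial $1,250 increments; reduction = 8 × $35 = $280, leaving $2,485.
Health Coverage Credit: $273,800 is below the $274,100 cutoff, so the full $2,000 applies.
Retirement Saver's Credit: 12% of the $7,700 excess over $266,100 is $924; credit = $3,650 − $924 = $2,726.
Heating Assistance Credit: $273,800 is $8,500 into a $15,000 phase-out range, leaving 6,500/15,000 of the credit: $3,270 × 6,500/15,000 = $1,417.
Total: $2,485 + $2,000 + $2,726 + $1,417 = $8,628.

$8,628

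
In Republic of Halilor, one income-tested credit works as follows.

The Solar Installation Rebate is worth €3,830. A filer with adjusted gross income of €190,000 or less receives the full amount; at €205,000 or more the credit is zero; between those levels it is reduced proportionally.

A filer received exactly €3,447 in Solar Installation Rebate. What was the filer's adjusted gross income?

€191,500

€3,447 is 3,447/3,830 of the full €3,830, so 383/3,830 of the €15,000 range has been used: income = €190,000 + €15,000 × 383/3,830 = €191,500.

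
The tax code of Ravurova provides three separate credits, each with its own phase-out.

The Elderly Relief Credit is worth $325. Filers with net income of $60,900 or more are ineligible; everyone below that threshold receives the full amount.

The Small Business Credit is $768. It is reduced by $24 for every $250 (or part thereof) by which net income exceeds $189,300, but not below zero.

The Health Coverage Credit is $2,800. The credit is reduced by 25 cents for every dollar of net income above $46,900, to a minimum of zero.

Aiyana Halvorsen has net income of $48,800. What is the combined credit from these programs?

Elderly Relief Credit: $48,800 is below the $60,900 cutoff, so the full $325 applies.
Small Business Credit: $48,800 is at or below the $189,300 threshold, so the full $768 applies.
Health Coverage Credit: 25% of the $1,900 excess over $46,900 is $475; credit = $2,800 − $475 = $2,325.
Total: $325 + $768 + $2,325 = $3,418.

$3,418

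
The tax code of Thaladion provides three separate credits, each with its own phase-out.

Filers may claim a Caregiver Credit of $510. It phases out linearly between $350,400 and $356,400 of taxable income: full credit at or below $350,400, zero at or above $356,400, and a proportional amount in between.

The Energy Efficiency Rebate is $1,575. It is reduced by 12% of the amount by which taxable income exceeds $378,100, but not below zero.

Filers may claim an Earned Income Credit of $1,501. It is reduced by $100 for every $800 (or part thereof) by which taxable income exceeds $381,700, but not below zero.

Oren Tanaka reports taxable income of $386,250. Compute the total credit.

Caregiver Credit: $386,250 is at or above $356,400, so the credit is $0.
Energy Efficiency Rebate: 12% of the $8,150 excess over $378,100 is $978; credit = $1,575 − $978 = $597.
Earned Income Credit: income exceeds $381,700 by $4,550, which is 6 full-or-partial $800 increments; reduction = 6 × $100 = $600, leaving $901.
Total: $0 + $597 + $901 = $1,498.

$1,498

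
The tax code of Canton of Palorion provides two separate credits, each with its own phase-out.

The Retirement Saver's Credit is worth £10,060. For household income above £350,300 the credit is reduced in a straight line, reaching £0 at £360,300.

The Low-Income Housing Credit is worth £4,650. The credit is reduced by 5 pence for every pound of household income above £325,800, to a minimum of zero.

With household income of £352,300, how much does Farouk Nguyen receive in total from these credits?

Retirement Saver's Credit: £352,300 is £2,000 into a £10,000 phase-out range, leaving 8,000/10,000 of the credit: £10,060 × 8,000/10,000 = £8,048.
Low-Income Housing Credit: 5% of the £26,500 excess over £325,800 is £1,325; credit = £4,650 − £1,325 = £3,325.
Total: £8,048 + £3,325 = £11,373.

£11,373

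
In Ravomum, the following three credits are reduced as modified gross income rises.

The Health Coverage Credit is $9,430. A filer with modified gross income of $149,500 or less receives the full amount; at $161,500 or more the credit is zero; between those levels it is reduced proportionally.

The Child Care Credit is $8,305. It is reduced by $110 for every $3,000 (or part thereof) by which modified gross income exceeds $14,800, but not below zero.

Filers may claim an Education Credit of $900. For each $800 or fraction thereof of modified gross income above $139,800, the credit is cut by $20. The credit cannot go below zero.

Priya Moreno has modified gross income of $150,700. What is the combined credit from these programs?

Health Coverage Credit: $150,700 is $1,200 into a $12,000 phase-out range, leaving 10,800/12,000 of the credit: $9,430 × 10,800/12,000 = $8,487.
Child Care Credit: income exceeds $14,800 by $135,900, which is 46 full-or-partial $3,000 increments; reduction = 46 × $110 = $5,060, leaving $3,245.
Education Credit: income exceeds $139,800 by $10,900, which is 14 full-or-partial $800 increments; reduction = 14 × $20 = $280, leaving $620.
Total: $8,487 + $3,245 + $620 = $12,352.

$12,352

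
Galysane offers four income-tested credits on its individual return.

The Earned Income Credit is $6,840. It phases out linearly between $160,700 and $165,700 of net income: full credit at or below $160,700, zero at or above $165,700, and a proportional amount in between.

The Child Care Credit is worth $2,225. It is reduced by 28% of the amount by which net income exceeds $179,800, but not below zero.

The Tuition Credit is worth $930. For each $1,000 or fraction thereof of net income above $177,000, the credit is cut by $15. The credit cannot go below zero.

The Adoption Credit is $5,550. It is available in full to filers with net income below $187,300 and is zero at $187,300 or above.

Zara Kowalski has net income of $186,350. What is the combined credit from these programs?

Earned Income Credit: $186,350 is at or above $165,700, so the credit is $0.
Child Care Credit: 28% of the $6,550 excess over $179,800 is $1,834; credit = $2,225 − $1,834 = $391.
Tuition Credit: income exceeds $177,000 by $9,350, which is 10 full-or-partial $1,000 increments; reduction = 10 × $15 = $150, leaving $780.
Adoption Credit: $186,350 is below the $187,300 cutoff, so the full $5,550 applies.
Total: $0 + $391 + $780 + $5,550 = $6,721.

$6,721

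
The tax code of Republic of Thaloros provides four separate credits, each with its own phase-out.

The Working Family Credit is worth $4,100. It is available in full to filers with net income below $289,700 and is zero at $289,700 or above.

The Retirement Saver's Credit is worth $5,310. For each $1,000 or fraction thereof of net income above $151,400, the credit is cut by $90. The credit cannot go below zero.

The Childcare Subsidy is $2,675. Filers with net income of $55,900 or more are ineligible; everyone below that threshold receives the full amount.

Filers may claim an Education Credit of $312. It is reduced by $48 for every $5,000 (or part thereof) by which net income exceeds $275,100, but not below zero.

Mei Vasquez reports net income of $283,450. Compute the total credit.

Working Family Credit: $283,450 is below the $289,700 cutoff, so the full $4,100 applies.
Retirement Saver's Credit: income exceeds $151,400 by $132,050 → 133 increments × $90 = $11,970 ≥ base, so the credit is $0.
Childcare Subsidy: $283,450 meets or exceeds the $55,900 cutoff, so the credit is $0.
Education Credit: income exceeds $275,100 by $8,350, which is 2 full-or-partial $5,000 increments; reduction = 2 × $48 = $96, leaving $216.
Total: $4,100 + $0 + $0 + $216 = $4,316.

$4,316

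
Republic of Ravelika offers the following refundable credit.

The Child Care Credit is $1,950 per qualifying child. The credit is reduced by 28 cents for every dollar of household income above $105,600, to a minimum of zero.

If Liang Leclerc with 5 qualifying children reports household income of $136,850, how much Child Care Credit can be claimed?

Child Care Credit: base = 5 × $1,950 = $9,750. 28% of the $31,250 excess over $105,600 is $8,750; credit = $9,750 − $8,750 = $1,000.

$1,000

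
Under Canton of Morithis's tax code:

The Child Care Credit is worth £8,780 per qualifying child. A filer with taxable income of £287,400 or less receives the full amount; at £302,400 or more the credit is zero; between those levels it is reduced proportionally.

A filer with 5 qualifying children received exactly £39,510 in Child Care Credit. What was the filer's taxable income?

Full credit = 5 × £8,780 = £43,900.
£39,510 is 39,510/43,900 of the full £43,900, so 4,390/43,900 of the £15,000 range has been used: income = £287,400 + £15,000 × 4,390/43,900 = £288,900.

£288,900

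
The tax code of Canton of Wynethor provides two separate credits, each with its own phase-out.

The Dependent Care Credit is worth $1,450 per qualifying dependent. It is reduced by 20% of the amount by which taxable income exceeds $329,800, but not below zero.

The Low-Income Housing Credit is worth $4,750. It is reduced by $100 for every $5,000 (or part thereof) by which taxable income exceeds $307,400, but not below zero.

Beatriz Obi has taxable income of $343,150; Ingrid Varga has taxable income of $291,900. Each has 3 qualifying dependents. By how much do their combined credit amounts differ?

Beatriz ($343,150): Dependent Care Credit: base = 3 × $1,450 = $4,350. 20% of the $13,350 excess over $329,800 is $2,670; credit = $4,350 − $2,670 = $1,680. Low-Income Housing Credit: income exceeds $307,400 by $35,750, which is 8 full-or-partial $5,000 increments; reduction = 8 × $100 = $800, leaving $3,950. total $1,680 + $3,950 = $5,630
Ingrid ($291,900): Dependent Care Credit: base = 3 × $1,450 = $4,350. $291,900 is at or below the $329,800 threshold, so the full $4,350 applies. Low-Income Housing Credit: $291,900 is at or below the $307,400 threshold, so the full $4,750 applies. total $4,350 + $4,750 = $9,100
Difference: |$5,630 − $9,100| = $3,470.

$3,470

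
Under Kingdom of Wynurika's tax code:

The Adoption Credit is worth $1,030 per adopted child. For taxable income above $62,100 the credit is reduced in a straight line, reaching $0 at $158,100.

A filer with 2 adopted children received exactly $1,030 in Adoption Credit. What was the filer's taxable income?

$110,100

Full credit = 2 × $1,030 = $2,060.
$1,030 is 1,030/2,060 of the full $2,060, so 1,030/2,060 of the $96,000 range has been used: income = $62,100 + $96,000 × 1,030/2,060 = $110,100.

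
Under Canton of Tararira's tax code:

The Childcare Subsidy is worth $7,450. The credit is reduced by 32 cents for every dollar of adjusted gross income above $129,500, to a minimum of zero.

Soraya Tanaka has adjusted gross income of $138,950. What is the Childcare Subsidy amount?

Childcare Subsidy: 32% of the $9,450 excess over $129,500 is $3,024; credit = $7,450 − $3,024 = $4,426.

$4,426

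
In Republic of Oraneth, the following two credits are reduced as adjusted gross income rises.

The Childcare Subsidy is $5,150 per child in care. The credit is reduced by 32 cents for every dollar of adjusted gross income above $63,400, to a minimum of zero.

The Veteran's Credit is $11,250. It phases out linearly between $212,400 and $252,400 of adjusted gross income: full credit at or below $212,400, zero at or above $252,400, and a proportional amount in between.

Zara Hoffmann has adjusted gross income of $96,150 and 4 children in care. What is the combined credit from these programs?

Childcare Subsidy: base = 4 × $5,150 = $20,600. 32% of the $32,750 excess over $63,400 is $10,480; credit = $20,600 − $10,480 = $10,120.
Veteran's Credit: $96,150 is at or below the $212,400 threshold, so the full $11,250 applies.
Total: $10,120 + $11,250 = $21,370.

$21,370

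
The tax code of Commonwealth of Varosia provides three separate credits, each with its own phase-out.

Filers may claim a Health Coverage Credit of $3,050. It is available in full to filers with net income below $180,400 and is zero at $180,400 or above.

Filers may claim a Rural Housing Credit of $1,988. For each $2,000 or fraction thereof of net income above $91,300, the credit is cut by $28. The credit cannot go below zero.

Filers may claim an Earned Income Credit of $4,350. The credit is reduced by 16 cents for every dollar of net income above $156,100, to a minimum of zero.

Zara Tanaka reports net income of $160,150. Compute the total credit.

$7,760

Health Coverage Credit: $160,150 is below the $180,400 cutoff, so the full $3,050 applies.
Rural Housing Credit: income exceeds $91,300 by $68,850, which is 35 full-or-partial $2,000 increments; reduction = 35 × $28 = $980, leaving $1,008.
Earned Income Credit: 16% of the $4,050 excess over $156,100 is $648; credit = $4,350 − $648 = $3,702.
Total: $3,050 + $1,008 + $3,702 = $7,760.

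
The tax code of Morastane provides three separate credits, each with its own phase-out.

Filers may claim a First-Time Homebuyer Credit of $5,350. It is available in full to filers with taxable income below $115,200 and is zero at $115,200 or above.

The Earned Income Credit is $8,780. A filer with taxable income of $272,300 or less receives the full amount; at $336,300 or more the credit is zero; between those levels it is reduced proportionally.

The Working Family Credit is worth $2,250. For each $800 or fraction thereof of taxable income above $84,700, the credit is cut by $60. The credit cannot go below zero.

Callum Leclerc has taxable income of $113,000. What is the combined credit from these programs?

$14,220

First-Time Homebuyer Credit: $113,000 is below the $115,200 cutoff, so the full $5,350 applies.
Earned Income Credit: $113,000 is at or below the $272,300 threshold, so the full $8,780 applies.
Working Family Credit: income exceeds $84,700 by $28,300, which is 36 full-or-partial $800 increments; reduction = 36 × $60 = $2,160, leaving $90.
Total: $5,350 + $8,780 + $90 = $14,220.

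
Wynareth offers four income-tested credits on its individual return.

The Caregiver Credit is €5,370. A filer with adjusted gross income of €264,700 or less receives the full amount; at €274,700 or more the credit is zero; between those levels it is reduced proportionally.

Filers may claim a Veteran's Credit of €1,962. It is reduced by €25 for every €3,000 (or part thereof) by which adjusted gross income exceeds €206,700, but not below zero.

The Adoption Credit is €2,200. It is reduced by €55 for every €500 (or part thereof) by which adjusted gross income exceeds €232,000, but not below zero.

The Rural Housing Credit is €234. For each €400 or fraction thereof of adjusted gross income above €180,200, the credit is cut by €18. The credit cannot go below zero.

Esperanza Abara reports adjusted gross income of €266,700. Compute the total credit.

€5,758

Caregiver Credit: €266,700 is €2,000 into a €10,000 phase-out range, leaving 8,000/10,000 of the credit: €5,370 × 8,000/10,000 = €4,296.
Veteran's Credit: income exceeds €206,700 by €60,000, which is 20 full-or-partial €3,000 increments; reduction = 20 × €25 = €500, leaving €1,462.
Adoption Credit: income exceeds €232,000 by €34,700 → 70 increments × €55 = €3,850 ≥ base, so the credit is €0.
Rural Housing Credit: income exceeds €180,200 by €86,500 → 217 increments × €18 = €3,906 ≥ base, so the credit is €0.
Total: €4,296 + €1,462 + €0 + €0 = €5,758.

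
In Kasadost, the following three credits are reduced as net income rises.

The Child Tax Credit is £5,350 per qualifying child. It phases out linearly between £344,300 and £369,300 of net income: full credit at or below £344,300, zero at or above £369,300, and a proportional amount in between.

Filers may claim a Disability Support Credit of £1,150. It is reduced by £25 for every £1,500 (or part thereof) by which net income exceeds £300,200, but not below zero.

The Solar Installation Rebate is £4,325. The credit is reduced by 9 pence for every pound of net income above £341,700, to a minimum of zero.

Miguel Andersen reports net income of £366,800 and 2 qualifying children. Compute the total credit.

Child Tax Credit: base = 2 × £5,350 = £10,700. £366,800 is £22,500 into a £25,000 phase-out range, leaving 2,500/25,000 of the credit: £10,700 × 2,500/25,000 = £1,070.
Disability Support Credit: income exceeds £300,200 by £66,600, which is 45 full-or-partial £1,500 increments; reduction = 45 × £25 = £1,125, leaving £25.
Solar Installation Rebate: 9% of the £25,100 excess over £341,700 is £2,259; credit = £4,325 − £2,259 = £2,066.
Total: £1,070 + £25 + £2,066 = £3,161.

£3,161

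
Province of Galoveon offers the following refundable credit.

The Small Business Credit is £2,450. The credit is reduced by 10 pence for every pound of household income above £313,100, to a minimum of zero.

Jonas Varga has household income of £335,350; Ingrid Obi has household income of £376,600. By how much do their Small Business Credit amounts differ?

Jonas (£335,350): Small Business Credit: 10% of the £22,250 excess over £313,100 is £2,225; credit = £2,450 − £2,225 = £225.
Ingrid (£376,600): Small Business Credit: 10% of the £63,500 excess over £313,100 is £6,350 ≥ base, so the credit is £0.
Difference: |£225 − £0| = £225.

£225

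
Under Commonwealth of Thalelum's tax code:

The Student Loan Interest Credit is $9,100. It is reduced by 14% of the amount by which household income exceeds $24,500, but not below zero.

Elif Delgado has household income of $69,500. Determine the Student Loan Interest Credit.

$2,800

Student Loan Interest Credit: 14% of the $45,000 excess over $24,500 is $6,300; credit = $9,100 − $6,300 = $2,800.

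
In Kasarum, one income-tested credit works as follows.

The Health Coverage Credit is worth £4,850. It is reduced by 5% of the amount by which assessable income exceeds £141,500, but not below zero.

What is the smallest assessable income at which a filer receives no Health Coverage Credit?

The credit falls by 5% of each pound above £141,500, so it reaches zero when the excess is £4,850 / 5% = £97,000: income = £141,500 + £97,000 = £238,500.

£238,500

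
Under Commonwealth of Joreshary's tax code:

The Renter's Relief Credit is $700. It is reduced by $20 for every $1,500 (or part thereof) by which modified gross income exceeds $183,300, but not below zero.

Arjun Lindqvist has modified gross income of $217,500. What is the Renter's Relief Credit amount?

Renter's Relief Credit: income exceeds $183,300 by $34,200, which is 23 full-or-partial $1,500 increments; reduction = 23 × $20 = $460, leaving $240.

$240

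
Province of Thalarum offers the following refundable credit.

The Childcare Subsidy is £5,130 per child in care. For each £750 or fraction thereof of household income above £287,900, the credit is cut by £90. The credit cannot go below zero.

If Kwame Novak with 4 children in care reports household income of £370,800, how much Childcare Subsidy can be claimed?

£10,530

Childcare Subsidy: base = 4 × £5,130 = £20,520. income exceeds £287,900 by £82,900, which is 111 full-or-partial £750 increments; reduction = 111 × £90 = £9,990, leaving £10,530.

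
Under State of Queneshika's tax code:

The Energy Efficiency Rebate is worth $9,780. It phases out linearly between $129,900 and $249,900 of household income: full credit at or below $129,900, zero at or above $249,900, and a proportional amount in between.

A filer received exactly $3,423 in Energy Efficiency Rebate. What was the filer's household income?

$3,423 is 3,423/9,780 of the full $9,780, so 6,357/9,780 of the $120,000 range has been used: income = $129,900 + $120,000 × 6,357/9,780 = $207,900.

$207,900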